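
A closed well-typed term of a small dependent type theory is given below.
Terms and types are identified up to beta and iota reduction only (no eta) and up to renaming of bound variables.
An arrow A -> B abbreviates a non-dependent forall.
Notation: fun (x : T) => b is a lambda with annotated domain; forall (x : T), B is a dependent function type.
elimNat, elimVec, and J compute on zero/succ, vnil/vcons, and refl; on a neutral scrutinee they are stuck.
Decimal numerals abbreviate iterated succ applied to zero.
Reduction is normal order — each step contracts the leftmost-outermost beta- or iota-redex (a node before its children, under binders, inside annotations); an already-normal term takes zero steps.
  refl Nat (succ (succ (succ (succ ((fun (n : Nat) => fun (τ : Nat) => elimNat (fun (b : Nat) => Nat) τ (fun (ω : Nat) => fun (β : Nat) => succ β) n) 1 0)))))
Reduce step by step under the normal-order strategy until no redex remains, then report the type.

reduction (normal order):
  refl Nat (succ (succ (succ (succ ((fun (n : Nat) => fun (τ : Nat) => elimNat (fun (b : Nat) => Nat) τ (fun (ω : Nat) => fun (β : Nat) => succ β) n) 1 0)))))
  ~> refl Nat (succ (succ (succ (succ ((fun (n : Nat) => elimNat (fun (τ : Nat) => Nat) n (fun (b : Nat) => fun (ω : Nat) => succ ω) 1) 0)))))
  ~> refl Nat (succ (succ (succ (succ (elimNat (fun (n : Nat) => Nat) 0 (fun (τ : Nat) => fun (b : Nat) => succ b) 1)))))
  ~> refl Nat (succ (succ (succ (succ ((fun (n : Nat) => fun (τ : Nat) => succ τ) 0 (elimNat (fun (b : Nat) => Nat) 0 (fun (ω : Nat) => fun (β : Nat) => succ β) 0))))))
  ~> refl Nat (succ (succ (succ (succ ((fun (n : Nat) => succ n) (elimNat (fun (τ : Nat) => Nat) 0 (fun (b : Nat) => fun (ω : Nat) => succ ω) 0))))))
  ~> refl Nat (succ (succ (succ (succ (succ (elimNat (fun (n : Nat) => Nat) 0 (fun (τ : Nat) => fun (b : Nat) => succ b) 0))))))
  ~> refl Nat 5
inferred type:
  Eq Nat 5 5


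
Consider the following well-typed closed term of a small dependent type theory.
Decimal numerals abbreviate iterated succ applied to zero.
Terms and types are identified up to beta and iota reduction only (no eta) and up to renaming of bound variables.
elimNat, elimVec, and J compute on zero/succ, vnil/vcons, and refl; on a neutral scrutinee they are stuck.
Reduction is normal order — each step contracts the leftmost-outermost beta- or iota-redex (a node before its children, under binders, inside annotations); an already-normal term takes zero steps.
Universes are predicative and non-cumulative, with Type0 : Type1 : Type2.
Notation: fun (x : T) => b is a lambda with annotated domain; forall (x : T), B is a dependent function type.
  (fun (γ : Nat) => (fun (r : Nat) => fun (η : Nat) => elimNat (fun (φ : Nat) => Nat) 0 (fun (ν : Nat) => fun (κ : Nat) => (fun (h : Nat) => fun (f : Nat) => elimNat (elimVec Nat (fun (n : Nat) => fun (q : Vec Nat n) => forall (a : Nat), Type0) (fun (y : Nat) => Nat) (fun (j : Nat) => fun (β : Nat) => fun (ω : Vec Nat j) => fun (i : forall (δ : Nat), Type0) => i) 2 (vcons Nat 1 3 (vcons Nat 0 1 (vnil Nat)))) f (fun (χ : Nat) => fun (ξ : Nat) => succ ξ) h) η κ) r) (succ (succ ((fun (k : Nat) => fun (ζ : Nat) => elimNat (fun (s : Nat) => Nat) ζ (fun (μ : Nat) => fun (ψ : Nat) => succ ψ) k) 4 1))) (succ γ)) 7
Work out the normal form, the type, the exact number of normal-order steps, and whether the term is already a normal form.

reduced normal form:
  56
inferred type:
  Nat
normal-order step count: 121
term was already normal: no
first contracted redex: a beta-redex


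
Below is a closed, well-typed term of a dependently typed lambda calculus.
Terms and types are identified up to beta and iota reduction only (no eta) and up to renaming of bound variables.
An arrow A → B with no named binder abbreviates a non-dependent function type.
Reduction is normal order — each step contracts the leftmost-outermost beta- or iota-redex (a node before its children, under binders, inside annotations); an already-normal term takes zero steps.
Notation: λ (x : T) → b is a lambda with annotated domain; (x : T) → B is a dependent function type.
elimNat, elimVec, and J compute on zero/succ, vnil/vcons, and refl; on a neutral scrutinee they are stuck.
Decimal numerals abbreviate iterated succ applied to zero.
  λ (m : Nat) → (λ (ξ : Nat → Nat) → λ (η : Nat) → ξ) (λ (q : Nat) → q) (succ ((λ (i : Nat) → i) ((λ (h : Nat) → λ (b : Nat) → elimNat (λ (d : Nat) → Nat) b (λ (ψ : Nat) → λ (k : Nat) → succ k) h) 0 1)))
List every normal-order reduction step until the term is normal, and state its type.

reduction (normal order):
  λ (m : Nat) → (λ (ξ : Nat → Nat) → λ (η : Nat) → ξ) (λ (q : Nat) → q) (succ ((λ (i : Nat) → i) ((λ (h : Nat) → λ (b : Nat) → elimNat (λ (d : Nat) → Nat) b (λ (ψ : Nat) → λ (k : Nat) → succ k) h) 0 1)))
  ~> λ (m : Nat) → (λ (ξ : Nat) → λ (η : Nat) → η) (succ ((λ (q : Nat) → q) ((λ (i : Nat) → λ (h : Nat) → elimNat (λ (b : Nat) → Nat) h (λ (d : Nat) → λ (ψ : Nat) → succ ψ) i) 0 1)))
  ~> λ (m : Nat) → λ (ξ : Nat) → ξ
the term's type:
  Nat → Nat → Nat


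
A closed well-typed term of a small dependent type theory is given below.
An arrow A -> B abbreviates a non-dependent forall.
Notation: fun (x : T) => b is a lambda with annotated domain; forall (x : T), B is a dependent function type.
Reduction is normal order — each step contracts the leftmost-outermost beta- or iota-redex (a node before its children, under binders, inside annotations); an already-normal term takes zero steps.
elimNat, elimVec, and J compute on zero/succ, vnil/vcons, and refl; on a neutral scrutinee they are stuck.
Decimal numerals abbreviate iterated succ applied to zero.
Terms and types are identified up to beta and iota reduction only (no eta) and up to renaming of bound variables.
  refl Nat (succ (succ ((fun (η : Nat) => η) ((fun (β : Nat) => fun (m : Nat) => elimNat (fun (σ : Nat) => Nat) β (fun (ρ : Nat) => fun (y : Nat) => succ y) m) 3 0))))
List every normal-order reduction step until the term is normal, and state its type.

reduction (normal order):
  refl Nat (succ (succ ((fun (η : Nat) => η) ((fun (β : Nat) => fun (m : Nat) => elimNat (fun (σ : Nat) => Nat) β (fun (ρ : Nat) => fun (y : Nat) => succ y) m) 3 0))))
  ~> refl Nat (succ (succ ((fun (η : Nat) => fun (β : Nat) => elimNat (fun (m : Nat) => Nat) η (fun (σ : Nat) => fun (ρ : Nat) => succ ρ) β) 3 0)))
  ~> refl Nat (succ (succ ((fun (η : Nat) => elimNat (fun (β : Nat) => Nat) 3 (fun (m : Nat) => fun (σ : Nat) => succ σ) η) 0)))
  ~> refl Nat (succ (succ (elimNat (fun (η : Nat) => Nat) 3 (fun (β : Nat) => fun (m : Nat) => succ m) 0)))
  ~> refl Nat 5
inferred type:
  Eq Nat 5 5


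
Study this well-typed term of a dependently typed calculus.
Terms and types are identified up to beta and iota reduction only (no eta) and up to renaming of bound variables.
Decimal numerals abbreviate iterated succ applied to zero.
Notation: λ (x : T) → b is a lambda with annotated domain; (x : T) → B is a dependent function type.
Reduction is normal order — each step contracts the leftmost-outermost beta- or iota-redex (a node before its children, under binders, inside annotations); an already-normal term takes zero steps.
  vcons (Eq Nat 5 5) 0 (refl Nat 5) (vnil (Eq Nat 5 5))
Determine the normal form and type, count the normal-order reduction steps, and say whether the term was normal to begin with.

resulting normal form:
  vcons (Eq Nat 5 5) 0 (refl Nat 5) (vnil (Eq Nat 5 5))
type:
  Vec (Eq Nat 5 5) 1
steps to reach normal form (normal order): 0
already normal: yes


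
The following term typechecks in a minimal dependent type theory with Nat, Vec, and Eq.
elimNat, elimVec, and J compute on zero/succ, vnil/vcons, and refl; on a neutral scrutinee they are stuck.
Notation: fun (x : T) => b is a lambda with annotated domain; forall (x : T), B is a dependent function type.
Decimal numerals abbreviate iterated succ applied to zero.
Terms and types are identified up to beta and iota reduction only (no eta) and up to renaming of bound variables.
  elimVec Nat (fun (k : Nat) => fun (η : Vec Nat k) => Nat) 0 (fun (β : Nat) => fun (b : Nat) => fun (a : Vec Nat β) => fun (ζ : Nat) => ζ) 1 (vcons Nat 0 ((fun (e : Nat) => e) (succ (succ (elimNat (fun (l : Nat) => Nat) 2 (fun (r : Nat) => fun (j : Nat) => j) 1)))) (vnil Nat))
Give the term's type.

type:
  Nat


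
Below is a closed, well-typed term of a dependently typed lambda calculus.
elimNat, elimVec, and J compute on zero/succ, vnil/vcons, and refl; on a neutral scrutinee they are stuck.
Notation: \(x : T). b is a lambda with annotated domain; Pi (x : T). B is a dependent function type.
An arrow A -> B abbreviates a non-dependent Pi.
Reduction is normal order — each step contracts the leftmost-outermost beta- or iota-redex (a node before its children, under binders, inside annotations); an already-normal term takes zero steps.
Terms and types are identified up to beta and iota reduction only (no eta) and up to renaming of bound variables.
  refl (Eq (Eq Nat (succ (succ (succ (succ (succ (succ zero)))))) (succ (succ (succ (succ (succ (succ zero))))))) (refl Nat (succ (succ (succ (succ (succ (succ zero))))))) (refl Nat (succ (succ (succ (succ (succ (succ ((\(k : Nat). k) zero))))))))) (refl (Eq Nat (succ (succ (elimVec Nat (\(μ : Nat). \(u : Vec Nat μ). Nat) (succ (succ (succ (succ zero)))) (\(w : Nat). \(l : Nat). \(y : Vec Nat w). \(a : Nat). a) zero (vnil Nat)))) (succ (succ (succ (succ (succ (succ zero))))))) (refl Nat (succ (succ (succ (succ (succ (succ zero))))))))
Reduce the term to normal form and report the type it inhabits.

reduced normal form:
  refl (Eq (Eq Nat (succ (succ (succ (succ (succ (succ zero)))))) (succ (succ (succ (succ (succ (succ zero))))))) (refl Nat (succ (succ (succ (succ (succ (succ zero))))))) (refl Nat (succ (succ (succ (succ (succ (succ zero)))))))) (refl (Eq Nat (succ (succ (succ (succ (succ (succ zero)))))) (succ (succ (succ (succ (succ (succ zero))))))) (refl Nat (succ (succ (succ (succ (succ (succ zero))))))))
the term's type:
  Eq (Eq (Eq Nat (succ (succ (succ (succ (succ (succ zero)))))) (succ (succ (succ (succ (succ (succ zero))))))) (refl Nat (succ (succ (succ (succ (succ (succ zero))))))) (refl Nat (succ (succ (succ (succ (succ (succ zero)))))))) (refl (Eq Nat (succ (succ (succ (succ (succ (succ zero)))))) (succ (succ (succ (succ (succ (succ zero))))))) (refl Nat (succ (succ (succ (succ (succ (succ zero)))))))) (refl (Eq Nat (succ (succ (succ (succ (succ (succ zero)))))) (succ (succ (succ (succ (succ (succ zero))))))) (refl Nat (succ (succ (succ (succ (succ (succ zero))))))))
observation: reduction starts at a beta-redex, and 2 normal-order steps reach the normal form.


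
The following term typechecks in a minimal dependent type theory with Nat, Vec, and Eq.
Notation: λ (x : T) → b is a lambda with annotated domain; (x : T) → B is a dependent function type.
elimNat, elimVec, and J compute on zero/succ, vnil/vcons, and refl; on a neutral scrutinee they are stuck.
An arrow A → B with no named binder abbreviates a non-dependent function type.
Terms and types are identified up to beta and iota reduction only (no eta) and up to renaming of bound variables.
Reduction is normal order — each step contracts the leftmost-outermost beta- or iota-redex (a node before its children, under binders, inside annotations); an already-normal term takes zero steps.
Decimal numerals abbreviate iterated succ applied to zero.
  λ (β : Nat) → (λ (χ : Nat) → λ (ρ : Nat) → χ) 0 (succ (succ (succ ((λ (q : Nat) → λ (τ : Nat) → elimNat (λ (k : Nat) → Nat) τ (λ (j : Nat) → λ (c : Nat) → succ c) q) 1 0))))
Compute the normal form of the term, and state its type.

resulting normal form:
  λ (β : Nat) → 0
inferred type:
  Nat → Nat
observation: contracting a beta-redex first, the term normalizes in 2 steps.


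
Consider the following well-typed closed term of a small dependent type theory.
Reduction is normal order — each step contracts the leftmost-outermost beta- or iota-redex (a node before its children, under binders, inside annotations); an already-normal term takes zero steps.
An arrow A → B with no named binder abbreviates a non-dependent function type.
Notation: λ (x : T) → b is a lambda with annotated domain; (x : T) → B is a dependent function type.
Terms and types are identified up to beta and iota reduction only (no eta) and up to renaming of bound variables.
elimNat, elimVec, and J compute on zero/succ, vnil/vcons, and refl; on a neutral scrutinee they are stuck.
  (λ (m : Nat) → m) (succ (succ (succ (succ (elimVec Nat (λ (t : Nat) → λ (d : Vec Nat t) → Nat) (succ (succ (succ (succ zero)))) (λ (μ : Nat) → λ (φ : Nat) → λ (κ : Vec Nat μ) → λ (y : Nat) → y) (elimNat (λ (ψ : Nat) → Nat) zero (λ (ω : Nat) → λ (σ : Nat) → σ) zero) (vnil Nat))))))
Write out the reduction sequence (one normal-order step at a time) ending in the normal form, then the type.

reduction (normal order):
  (λ (m : Nat) → m) (succ (succ (succ (succ (elimVec Nat (λ (t : Nat) → λ (d : Vec Nat t) → Nat) (succ (succ (succ (succ zero)))) (λ (μ : Nat) → λ (φ : Nat) → λ (κ : Vec Nat μ) → λ (y : Nat) → y) (elimNat (λ (ψ : Nat) → Nat) zero (λ (ω : Nat) → λ (σ : Nat) → σ) zero) (vnil Nat))))))
  ~> succ (succ (succ (succ (elimVec Nat (λ (m : Nat) → λ (t : Vec Nat m) → Nat) (succ (succ (succ (succ zero)))) (λ (d : Nat) → λ (μ : Nat) → λ (φ : Vec Nat d) → λ (κ : Nat) → κ) (elimNat (λ (y : Nat) → Nat) zero (λ (ψ : Nat) → λ (ω : Nat) → ω) zero) (vnil Nat)))))
  ~> succ (succ (succ (succ (succ (succ (succ (succ zero)))))))
the term's type:
  Nat


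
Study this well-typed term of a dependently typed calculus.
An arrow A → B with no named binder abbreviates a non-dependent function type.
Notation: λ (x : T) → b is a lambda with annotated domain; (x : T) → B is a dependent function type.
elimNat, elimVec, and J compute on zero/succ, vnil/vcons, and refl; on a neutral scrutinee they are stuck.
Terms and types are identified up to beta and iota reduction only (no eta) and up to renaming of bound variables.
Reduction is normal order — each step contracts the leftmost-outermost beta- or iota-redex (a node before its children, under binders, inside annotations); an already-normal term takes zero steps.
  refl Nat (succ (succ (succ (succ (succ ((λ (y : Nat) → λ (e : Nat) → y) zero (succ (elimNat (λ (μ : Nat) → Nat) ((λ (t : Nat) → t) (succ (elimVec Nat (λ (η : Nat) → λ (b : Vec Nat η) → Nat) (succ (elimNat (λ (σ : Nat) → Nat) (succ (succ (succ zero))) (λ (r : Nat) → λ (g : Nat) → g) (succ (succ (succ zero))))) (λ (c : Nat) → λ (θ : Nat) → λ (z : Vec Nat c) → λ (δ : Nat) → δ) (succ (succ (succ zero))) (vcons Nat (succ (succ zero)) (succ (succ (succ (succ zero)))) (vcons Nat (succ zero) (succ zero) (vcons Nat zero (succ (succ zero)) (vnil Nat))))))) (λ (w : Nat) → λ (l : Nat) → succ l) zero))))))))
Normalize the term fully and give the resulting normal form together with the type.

resulting normal form:
  refl Nat (succ (succ (succ (succ (succ zero)))))
type:
  Eq Nat (succ (succ (succ (succ (succ zero))))) (succ (succ (succ (succ (succ zero)))))
observation: 2 normal-order steps separate the term from its normal form.


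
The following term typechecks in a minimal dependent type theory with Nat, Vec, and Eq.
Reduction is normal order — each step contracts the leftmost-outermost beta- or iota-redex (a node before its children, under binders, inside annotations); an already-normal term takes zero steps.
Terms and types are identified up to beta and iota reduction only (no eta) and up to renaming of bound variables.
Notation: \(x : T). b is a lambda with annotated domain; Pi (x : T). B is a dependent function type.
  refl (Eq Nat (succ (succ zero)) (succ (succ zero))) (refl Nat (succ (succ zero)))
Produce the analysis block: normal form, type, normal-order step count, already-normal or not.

reduced normal form:
  refl (Eq Nat (succ (succ zero)) (succ (succ zero))) (refl Nat (succ (succ zero)))
the term's type:
  Eq (Eq Nat (succ (succ zero)) (succ (succ zero))) (refl Nat (succ (succ zero))) (refl Nat (succ (succ zero)))
steps to reach normal form (normal order): 0
term was already normal: yes


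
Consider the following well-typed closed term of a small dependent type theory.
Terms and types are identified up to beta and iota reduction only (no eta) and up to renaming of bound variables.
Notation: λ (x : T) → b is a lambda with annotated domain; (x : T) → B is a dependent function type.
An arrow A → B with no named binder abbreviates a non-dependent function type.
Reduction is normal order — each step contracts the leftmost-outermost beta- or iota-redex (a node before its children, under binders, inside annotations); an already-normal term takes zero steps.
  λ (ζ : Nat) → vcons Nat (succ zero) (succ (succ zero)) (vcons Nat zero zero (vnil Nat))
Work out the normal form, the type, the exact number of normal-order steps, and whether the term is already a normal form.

normal form:
  λ (ζ : Nat) → vcons Nat (succ zero) (succ (succ zero)) (vcons Nat zero zero (vnil Nat))
inferred type:
  Nat → Vec Nat (succ (succ zero))
reduction steps (normal order): 0
already normal: yes


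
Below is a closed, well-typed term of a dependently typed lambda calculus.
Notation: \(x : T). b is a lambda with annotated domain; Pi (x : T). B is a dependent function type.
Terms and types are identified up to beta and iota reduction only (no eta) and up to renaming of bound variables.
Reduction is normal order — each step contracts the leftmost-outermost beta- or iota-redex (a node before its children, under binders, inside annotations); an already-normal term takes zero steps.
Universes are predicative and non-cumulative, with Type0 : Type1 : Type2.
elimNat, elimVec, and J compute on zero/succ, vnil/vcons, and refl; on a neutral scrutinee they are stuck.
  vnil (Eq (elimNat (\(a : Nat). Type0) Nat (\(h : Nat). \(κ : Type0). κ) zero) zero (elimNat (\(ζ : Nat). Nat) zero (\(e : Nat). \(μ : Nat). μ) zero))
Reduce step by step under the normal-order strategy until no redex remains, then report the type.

normal-order reduction:
  vnil (Eq (elimNat (\(a : Nat). Type0) Nat (\(h : Nat). \(κ : Type0). κ) zero) zero (elimNat (\(ζ : Nat). Nat) zero (\(e : Nat). \(μ : Nat). μ) zero))
  ~> vnil (Eq Nat zero (elimNat (\(a : Nat). Nat) zero (\(h : Nat). \(κ : Nat). κ) zero))
  ~> vnil (Eq Nat zero zero)
inferred type:
  Vec (Eq Nat zero zero) zero


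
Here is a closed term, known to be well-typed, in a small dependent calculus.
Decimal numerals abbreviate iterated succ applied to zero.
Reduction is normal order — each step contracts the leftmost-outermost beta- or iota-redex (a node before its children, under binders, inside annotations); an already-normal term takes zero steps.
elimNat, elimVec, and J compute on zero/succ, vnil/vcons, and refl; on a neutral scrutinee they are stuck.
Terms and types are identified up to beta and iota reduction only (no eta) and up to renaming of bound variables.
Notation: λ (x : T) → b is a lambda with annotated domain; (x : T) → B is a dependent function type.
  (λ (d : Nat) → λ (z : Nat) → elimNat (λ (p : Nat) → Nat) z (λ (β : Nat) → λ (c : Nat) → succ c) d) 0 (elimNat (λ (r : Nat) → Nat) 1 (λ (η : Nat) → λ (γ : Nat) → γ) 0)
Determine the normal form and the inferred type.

reduced normal form:
  1
the term's type:
  Nat


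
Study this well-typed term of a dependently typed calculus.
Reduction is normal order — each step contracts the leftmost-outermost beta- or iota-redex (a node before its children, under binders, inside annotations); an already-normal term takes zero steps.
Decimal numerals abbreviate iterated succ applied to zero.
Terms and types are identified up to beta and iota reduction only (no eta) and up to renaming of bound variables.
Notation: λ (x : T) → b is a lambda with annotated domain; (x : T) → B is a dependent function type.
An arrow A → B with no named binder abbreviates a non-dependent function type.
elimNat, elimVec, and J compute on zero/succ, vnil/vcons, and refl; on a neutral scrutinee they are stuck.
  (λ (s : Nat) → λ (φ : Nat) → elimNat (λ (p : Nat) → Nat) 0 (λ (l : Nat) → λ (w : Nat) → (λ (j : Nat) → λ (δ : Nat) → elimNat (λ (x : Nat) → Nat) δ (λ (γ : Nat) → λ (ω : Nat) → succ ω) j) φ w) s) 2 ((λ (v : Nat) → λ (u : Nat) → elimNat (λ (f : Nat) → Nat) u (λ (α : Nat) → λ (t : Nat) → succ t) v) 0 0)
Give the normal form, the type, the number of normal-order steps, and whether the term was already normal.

reduced normal form:
  0
type:
  Nat
normal-order step count: 21
started in normal form: no
first contracted redex: a beta-redex


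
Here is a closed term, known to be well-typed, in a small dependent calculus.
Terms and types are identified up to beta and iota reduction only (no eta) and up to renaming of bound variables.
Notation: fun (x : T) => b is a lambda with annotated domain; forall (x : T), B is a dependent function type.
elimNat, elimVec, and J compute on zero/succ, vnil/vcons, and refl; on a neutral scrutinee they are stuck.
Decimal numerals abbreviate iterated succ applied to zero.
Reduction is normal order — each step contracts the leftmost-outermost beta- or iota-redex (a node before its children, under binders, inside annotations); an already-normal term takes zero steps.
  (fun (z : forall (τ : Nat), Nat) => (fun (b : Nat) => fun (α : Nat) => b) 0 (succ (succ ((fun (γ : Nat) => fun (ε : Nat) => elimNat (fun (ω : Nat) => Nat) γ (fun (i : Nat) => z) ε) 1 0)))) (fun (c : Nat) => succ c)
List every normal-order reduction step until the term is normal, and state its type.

normal-order reduction sequence:
  (fun (z : forall (τ : Nat), Nat) => (fun (b : Nat) => fun (α : Nat) => b) 0 (succ (succ ((fun (γ : Nat) => fun (ε : Nat) => elimNat (fun (ω : Nat) => Nat) γ (fun (i : Nat) => z) ε) 1 0)))) (fun (c : Nat) => succ c)
  ~> (fun (z : Nat) => fun (τ : Nat) => z) 0 (succ (succ ((fun (b : Nat) => fun (α : Nat) => elimNat (fun (γ : Nat) => Nat) b (fun (ε : Nat) => fun (ω : Nat) => succ ω) α) 1 0)))
  ~> (fun (z : Nat) => 0) (succ (succ ((fun (τ : Nat) => fun (b : Nat) => elimNat (fun (α : Nat) => Nat) τ (fun (γ : Nat) => fun (ε : Nat) => succ ε) b) 1 0)))
  ~> 0
the term's type:
  Nat


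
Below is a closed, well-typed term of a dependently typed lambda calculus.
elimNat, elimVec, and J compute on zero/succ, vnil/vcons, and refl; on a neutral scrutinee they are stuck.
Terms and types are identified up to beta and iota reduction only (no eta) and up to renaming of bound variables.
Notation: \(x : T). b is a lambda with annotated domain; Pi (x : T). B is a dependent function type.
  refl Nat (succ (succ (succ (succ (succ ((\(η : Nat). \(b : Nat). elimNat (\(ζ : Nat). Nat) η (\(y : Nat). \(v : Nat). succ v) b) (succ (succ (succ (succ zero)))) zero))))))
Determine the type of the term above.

the term's type:
  Eq Nat (succ (succ (succ (succ (succ (succ (succ (succ (succ zero))))))))) (succ (succ (succ (succ (succ (succ (succ (succ (succ zero)))))))))


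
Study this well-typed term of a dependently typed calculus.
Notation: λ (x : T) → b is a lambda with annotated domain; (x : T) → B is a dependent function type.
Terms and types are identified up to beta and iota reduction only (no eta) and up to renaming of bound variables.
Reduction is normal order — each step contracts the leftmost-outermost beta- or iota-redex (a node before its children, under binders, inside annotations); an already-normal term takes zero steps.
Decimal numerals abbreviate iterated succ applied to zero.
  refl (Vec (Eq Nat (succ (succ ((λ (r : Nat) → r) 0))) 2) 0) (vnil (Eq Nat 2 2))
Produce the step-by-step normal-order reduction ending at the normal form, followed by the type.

normal-order reduction sequence:
  refl (Vec (Eq Nat (succ (succ ((λ (r : Nat) → r) 0))) 2) 0) (vnil (Eq Nat 2 2))
  ~> refl (Vec (Eq Nat 2 2) 0) (vnil (Eq Nat 2 2))
inferred type:
  Eq (Vec (Eq Nat 2 2) 0) (vnil (Eq Nat 2 2)) (vnil (Eq Nat 2 2))


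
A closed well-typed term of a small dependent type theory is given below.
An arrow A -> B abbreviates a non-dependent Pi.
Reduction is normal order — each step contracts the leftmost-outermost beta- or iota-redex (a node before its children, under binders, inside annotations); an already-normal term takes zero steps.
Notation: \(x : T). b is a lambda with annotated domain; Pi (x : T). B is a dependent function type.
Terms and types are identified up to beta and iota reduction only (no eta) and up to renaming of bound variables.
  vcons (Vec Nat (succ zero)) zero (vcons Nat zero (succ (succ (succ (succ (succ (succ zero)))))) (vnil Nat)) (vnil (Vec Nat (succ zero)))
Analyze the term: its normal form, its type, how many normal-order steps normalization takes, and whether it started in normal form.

normal form:
  vcons (Vec Nat (succ zero)) zero (vcons Nat zero (succ (succ (succ (succ (succ (succ zero)))))) (vnil Nat)) (vnil (Vec Nat (succ zero)))
type:
  Vec (Vec Nat (succ zero)) (succ zero)
reduction steps (normal order): 0
term was already normal: yes


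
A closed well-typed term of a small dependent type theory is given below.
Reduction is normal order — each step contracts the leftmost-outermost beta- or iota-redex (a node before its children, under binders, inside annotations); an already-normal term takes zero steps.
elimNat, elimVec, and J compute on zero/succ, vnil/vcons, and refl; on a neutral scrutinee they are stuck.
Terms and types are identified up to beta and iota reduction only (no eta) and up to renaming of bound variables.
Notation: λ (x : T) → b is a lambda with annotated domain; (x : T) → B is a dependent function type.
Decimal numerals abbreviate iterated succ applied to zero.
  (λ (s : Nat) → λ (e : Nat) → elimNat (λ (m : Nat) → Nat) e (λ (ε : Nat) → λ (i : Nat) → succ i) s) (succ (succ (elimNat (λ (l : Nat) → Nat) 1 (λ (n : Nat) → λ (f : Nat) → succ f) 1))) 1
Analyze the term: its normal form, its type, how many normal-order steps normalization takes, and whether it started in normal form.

reduced normal form:
  5
the term's type:
  Nat
reduction steps (normal order): 19
already normal: no
first contracted redex: a beta-redex


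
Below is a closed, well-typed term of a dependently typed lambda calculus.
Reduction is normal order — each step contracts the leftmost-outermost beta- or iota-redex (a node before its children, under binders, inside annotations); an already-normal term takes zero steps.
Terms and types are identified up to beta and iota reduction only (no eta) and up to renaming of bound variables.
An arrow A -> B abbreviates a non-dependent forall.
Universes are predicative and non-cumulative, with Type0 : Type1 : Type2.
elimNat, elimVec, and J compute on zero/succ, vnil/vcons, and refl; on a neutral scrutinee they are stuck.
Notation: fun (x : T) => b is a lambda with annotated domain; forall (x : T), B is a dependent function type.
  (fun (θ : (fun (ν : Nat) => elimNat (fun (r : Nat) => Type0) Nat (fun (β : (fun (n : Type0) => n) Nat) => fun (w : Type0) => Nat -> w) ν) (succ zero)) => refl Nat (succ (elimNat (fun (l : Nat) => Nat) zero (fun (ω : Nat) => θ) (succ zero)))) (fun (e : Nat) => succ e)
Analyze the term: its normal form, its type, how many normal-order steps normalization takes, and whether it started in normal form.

reduced normal form:
  refl Nat (succ (succ zero))
inferred type:
  Eq Nat (succ (succ zero)) (succ (succ zero))
normal-order step count: 5
term was already normal: no
first redex: a beta-redex


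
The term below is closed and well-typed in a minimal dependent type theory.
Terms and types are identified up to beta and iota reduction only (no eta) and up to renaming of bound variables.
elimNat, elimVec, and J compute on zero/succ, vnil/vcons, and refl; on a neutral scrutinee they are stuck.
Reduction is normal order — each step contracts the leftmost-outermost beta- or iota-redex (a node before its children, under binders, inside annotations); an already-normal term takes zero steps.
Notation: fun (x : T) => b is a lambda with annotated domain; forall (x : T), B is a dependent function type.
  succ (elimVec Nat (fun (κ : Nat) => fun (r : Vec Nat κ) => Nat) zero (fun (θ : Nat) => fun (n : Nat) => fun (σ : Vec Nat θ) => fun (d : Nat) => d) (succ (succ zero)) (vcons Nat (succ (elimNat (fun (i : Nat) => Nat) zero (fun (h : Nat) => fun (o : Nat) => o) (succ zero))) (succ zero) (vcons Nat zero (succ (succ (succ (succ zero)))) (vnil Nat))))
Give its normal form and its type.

reduced normal form:
  succ zero
the term's type:
  Nat
observation: the leftmost-outermost redex is an elimVec iota-redex, and normalization takes 11 steps.


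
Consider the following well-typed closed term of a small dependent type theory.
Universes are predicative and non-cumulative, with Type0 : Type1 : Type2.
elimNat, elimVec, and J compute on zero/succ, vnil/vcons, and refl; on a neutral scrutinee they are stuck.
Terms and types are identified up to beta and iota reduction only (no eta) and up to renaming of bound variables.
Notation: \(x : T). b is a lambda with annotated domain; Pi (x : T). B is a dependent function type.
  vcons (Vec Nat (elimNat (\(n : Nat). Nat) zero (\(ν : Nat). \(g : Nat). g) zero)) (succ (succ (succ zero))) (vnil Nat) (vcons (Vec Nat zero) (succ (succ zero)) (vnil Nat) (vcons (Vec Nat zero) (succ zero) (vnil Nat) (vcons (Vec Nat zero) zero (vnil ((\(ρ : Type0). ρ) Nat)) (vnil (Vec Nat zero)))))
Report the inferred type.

type:
  Vec (Vec Nat zero) (succ (succ (succ (succ zero))))


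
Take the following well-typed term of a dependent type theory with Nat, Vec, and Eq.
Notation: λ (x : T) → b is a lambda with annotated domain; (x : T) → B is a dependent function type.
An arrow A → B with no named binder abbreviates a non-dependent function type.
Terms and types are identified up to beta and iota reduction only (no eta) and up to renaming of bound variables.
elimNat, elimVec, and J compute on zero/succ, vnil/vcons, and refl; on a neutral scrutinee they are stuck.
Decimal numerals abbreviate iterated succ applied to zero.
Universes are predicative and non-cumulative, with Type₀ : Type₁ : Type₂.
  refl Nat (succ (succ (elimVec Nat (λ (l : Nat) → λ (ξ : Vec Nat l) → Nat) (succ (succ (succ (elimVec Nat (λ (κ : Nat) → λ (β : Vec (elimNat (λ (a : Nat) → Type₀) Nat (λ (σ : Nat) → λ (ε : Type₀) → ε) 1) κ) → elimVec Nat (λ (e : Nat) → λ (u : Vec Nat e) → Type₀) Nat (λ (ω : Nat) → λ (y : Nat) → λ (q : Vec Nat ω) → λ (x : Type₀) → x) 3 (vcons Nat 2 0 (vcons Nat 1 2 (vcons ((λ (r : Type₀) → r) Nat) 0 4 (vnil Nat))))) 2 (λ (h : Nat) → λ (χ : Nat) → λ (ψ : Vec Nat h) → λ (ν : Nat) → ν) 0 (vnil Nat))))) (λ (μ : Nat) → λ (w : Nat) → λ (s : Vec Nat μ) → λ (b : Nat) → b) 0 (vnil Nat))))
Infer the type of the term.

inferred type:
  Eq Nat 7 7


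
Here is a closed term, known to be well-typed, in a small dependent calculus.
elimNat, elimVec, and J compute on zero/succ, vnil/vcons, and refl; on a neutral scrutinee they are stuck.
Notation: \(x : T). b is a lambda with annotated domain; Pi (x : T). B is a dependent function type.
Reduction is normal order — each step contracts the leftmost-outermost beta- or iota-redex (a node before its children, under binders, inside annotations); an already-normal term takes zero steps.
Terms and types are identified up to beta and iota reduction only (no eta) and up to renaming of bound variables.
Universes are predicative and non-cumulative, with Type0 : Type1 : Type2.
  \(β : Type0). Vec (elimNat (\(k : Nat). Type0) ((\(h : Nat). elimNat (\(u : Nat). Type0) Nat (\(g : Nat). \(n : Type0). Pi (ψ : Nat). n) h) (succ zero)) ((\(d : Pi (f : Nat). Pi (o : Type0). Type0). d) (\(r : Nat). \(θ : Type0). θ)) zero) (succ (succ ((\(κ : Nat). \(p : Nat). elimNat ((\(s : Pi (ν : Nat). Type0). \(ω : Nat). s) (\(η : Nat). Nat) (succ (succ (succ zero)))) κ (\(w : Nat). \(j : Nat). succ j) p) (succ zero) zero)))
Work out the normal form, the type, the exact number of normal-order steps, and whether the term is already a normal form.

resulting normal form:
  \(β : Type0). Vec (Pi (k : Nat). Nat) (succ (succ (succ zero)))
the term's type:
  Pi (β : Type0). Type0
reduction steps (normal order): 9
started in normal form: no
first redex: an elimNat iota-redex


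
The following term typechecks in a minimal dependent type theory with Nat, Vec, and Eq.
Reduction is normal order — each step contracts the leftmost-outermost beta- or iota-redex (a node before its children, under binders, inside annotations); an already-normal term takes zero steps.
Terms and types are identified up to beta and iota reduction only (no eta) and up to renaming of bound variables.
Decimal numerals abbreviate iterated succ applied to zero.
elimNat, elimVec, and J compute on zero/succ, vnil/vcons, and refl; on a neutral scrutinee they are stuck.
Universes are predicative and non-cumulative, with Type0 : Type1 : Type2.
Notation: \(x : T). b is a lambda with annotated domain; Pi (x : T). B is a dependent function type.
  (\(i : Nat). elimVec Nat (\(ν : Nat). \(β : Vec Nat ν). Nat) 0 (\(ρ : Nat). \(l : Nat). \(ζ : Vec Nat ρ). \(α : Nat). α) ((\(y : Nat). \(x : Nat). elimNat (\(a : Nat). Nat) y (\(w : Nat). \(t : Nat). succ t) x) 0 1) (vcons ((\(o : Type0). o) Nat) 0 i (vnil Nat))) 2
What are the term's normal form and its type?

reduced normal form:
  0
inferred type:
  Nat


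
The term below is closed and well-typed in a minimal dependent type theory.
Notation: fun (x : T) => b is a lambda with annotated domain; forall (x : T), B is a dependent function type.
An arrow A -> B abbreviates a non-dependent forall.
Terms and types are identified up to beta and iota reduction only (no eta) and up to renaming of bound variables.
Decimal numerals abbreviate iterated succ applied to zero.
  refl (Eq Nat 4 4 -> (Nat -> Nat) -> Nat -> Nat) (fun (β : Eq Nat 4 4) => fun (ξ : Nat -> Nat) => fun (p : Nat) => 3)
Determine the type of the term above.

the term's type:
  Eq (Eq Nat 4 4 -> (Nat -> Nat) -> Nat -> Nat) (fun (β : Eq Nat 4 4) => fun (ξ : Nat -> Nat) => fun (p : Nat) => 3) (fun (ρ : Eq Nat 4 4) => fun (ν : Nat -> Nat) => fun (v : Nat) => 3)


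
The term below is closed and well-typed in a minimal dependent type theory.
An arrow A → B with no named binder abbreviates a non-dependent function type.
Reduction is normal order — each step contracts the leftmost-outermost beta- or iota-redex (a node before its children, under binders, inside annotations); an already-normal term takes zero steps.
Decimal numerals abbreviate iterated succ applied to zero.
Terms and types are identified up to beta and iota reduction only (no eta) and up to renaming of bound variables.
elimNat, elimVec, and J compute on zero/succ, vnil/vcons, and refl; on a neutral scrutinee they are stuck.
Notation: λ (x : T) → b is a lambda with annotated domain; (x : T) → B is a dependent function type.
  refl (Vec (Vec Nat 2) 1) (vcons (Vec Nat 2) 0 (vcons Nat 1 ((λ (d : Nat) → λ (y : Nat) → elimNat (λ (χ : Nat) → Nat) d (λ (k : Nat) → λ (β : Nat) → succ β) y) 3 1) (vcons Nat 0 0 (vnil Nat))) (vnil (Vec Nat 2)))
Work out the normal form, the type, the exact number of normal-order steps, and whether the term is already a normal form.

reduced normal form:
  refl (Vec (Vec Nat 2) 1) (vcons (Vec Nat 2) 0 (vcons Nat 1 4 (vcons Nat 0 0 (vnil Nat))) (vnil (Vec Nat 2)))
type:
  Eq (Vec (Vec Nat 2) 1) (vcons (Vec Nat 2) 0 (vcons Nat 1 4 (vcons Nat 0 0 (vnil Nat))) (vnil (Vec Nat 2))) (vcons (Vec Nat 2) 0 (vcons Nat 1 4 (vcons Nat 0 0 (vnil Nat))) (vnil (Vec Nat 2)))
normal-order step count: 6
term was already normal: no
first redex: a beta-redex


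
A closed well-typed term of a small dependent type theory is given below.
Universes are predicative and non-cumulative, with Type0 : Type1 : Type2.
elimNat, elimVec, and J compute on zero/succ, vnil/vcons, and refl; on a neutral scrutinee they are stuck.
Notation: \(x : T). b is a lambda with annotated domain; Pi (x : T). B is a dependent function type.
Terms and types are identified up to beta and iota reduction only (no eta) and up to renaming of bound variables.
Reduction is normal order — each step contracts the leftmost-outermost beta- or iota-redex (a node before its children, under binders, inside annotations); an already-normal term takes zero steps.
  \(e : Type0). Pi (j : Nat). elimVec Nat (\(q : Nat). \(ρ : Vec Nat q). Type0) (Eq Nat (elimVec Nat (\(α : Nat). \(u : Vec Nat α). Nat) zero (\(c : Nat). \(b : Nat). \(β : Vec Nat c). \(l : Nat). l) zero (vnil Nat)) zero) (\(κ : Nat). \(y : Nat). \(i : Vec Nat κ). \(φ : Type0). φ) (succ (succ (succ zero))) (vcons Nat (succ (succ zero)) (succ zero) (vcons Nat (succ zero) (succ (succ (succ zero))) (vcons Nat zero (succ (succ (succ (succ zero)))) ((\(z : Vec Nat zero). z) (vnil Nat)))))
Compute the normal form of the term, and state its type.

normal form:
  \(e : Type0). Pi (j : Nat). Eq Nat zero zero
inferred type:
  Pi (e : Type0). Type0


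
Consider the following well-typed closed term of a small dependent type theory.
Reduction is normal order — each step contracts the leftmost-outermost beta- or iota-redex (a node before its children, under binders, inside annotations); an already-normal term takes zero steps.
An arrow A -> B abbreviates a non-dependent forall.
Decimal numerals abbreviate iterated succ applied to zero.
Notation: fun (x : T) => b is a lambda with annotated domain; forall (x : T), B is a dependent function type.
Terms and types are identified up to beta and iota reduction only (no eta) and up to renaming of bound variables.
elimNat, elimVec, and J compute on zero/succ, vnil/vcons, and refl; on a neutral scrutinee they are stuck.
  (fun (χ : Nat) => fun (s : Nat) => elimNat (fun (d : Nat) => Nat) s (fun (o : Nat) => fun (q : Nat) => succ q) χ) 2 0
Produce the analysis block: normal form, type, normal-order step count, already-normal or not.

normal form:
  2
inferred type:
  Nat
reduction steps (normal order): 9
started in normal form: no
first redex: a beta-redex


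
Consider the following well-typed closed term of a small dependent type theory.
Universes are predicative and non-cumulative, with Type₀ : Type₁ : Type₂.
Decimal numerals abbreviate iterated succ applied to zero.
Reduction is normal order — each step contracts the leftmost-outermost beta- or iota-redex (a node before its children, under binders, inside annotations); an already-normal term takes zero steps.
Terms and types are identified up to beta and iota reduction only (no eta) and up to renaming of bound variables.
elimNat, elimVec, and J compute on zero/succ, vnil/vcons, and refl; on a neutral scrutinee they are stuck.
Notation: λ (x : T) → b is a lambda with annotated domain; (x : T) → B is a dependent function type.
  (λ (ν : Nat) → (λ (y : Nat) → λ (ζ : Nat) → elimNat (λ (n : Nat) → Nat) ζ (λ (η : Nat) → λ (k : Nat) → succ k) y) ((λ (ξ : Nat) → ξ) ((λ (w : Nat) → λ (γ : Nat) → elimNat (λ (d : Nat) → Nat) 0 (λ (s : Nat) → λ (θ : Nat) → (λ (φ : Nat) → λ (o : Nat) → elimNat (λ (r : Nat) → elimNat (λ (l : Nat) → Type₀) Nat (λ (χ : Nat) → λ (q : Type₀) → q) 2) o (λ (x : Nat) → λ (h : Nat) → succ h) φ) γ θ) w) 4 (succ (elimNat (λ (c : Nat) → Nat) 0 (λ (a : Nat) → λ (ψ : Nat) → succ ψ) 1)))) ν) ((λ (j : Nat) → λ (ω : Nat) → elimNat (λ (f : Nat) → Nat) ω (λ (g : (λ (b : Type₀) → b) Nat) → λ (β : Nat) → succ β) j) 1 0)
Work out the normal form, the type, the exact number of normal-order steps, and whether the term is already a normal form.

resulting normal form:
  9
type:
  Nat
normal-order step count: 130
already normal: no
first contracted redex: a beta-redex


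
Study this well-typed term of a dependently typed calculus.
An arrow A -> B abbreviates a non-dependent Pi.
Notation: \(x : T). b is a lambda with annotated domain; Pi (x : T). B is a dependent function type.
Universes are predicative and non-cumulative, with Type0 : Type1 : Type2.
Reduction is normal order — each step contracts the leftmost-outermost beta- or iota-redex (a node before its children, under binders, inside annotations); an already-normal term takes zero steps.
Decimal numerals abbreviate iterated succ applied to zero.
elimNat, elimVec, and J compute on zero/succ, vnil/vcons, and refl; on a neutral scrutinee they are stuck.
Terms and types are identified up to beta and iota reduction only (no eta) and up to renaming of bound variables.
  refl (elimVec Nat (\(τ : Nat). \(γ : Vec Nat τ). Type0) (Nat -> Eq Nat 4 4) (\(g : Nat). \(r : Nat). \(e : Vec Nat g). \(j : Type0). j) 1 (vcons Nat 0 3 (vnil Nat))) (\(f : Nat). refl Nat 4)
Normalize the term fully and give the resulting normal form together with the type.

normal form:
  refl (Nat -> Eq Nat 4 4) (\(τ : Nat). refl Nat 4)
the term's type:
  Eq (Nat -> Eq Nat 4 4) (\(τ : Nat). refl Nat 4) (\(γ : Nat). refl Nat 4)
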